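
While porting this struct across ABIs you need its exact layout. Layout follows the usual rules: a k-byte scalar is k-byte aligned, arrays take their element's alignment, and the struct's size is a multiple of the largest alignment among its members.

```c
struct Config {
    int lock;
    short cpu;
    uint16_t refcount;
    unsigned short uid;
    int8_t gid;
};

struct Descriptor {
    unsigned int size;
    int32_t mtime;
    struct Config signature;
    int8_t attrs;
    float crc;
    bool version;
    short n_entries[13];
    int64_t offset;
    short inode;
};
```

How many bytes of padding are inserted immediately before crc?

3

Config: @0: lock [4B, align 4] → 4; @4: cpu [2B, align 2] → 6; @6: refcount [2B, align 2] → 8; @8: uid [2B, align 2] → 10; @10: gid [1B, align 1] → 11; +1 tail pad (align 4); size 12, align 4
@0: size [4B, align 4] → 4
@4: mtime [4B, align 4] → 8
@8: signature [12B, align 4] → 20
@20: attrs [1B, align 1] → 21
+3 pad (align 4)
@24: crc [4B, align 4] → 28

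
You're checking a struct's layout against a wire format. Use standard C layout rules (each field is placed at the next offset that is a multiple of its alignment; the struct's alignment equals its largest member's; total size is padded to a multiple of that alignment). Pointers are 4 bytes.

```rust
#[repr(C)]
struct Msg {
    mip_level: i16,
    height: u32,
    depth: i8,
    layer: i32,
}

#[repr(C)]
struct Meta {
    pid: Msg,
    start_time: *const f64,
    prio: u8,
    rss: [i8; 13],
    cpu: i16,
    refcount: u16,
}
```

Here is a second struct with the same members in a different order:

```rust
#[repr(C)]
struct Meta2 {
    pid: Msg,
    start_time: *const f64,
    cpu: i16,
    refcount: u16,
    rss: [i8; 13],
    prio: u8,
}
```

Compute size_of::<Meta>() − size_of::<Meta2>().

Msg: @0: mip_level [2B, align 2] → 2; +2 pad (align 4); @4: height [4B, align 4] → 8; @8: depth [1B, align 1] → 9; +3 pad (align 4); @12: layer [4B, align 4] → 16; size 16, align 4
@0: pid [16B, align 4] → 16
@16: start_time [4B, align 4] → 20
@20: prio [1B, align 1] → 21
@21: rss [13B, align 1] → 34
@34: cpu [2B, align 2] → 36
@36: refcount [2B, align 2] → 38
+2 tail pad (align 4)
size 40, align 4
— Meta2 —
@0: pid [16B, align 4] → 16
@16: start_time [4B, align 4] → 20
@20: cpu [2B, align 2] → 22
@22: refcount [2B, align 2] → 24
@24: rss [13B, align 1] → 37
@37: prio [1B, align 1] → 38
+2 tail pad (align 4)
size 40, align 4
40 − 40 = 0

0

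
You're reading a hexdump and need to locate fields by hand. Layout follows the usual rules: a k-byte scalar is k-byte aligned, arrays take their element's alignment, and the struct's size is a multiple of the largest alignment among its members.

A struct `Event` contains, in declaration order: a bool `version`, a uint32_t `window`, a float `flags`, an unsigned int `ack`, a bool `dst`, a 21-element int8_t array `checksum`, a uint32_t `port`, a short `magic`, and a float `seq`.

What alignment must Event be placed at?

4

member alignments: version=1, window=4, flags=4, ack=4, dst=1, checksum=1, port=4, magic=2, seq=4
max = 4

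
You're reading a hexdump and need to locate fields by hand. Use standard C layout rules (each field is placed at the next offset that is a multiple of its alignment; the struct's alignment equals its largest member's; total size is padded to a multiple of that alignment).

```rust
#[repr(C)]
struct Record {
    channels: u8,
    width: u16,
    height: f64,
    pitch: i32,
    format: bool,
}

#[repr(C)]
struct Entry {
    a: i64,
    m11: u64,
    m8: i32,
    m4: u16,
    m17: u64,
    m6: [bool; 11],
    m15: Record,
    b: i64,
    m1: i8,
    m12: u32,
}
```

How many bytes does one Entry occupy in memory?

Record: 0..1  channels  (1B, 1-aligned); 1..2  -- padding (1B); 2..4  width  (2B, 2-aligned); 4..8  -- padding (4B); 8..16  height  (8B, 8-aligned); 16..20  pitch  (4B, 4-aligned); 20..21  format  (1B, 1-aligned); 21..24  -- tail padding (3B); sizeof = 24, alignof = 8
0..8  a  (8B, 8-aligned)
8..16  m11  (8B, 8-aligned)
16..20  m8  (4B, 4-aligned)
20..22  m4  (2B, 2-aligned)
22..24  -- padding (2B)
24..32  m17  (8B, 8-aligned)
32..43  m6  (11B, 1-aligned)
43..48  -- padding (5B)
48..72  m15  (24B, 8-aligned)
72..80  b  (8B, 8-aligned)
80..81  m1  (1B, 1-aligned)
81..84  -- padding (3B)
84..88  m12  (4B, 4-aligned)
sizeof = 88, alignof = 8

88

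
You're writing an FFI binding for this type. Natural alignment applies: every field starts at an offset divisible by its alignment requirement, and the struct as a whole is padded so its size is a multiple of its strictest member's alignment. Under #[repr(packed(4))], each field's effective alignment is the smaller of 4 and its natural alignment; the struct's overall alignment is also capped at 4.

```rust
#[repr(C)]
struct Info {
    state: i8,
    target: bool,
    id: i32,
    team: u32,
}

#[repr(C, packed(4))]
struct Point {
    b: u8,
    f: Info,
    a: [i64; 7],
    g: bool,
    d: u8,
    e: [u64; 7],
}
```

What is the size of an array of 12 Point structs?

Info: state at 0 (size 1, align 1) → ends 1; target at 1 (size 1, align 1) → ends 2; pad 2 to align 4 for id; id at 4 (size 4, align 4) → ends 8; team at 8 (size 4, align 4) → ends 12; total 12 bytes, alignment 4
b at 0 (size 1, align 1) → ends 1
pad 3 to align 4 for f
f at 4 (size 12, align 4) → ends 16
a at 16 (size 56, align 4) → ends 72
g at 72 (size 1, align 1) → ends 73
d at 73 (size 1, align 1) → ends 74
pad 2 to align 4 for e
e at 76 (size 56, align 4) → ends 132
total 132 bytes, alignment 4
array of 12: 12 × 132 = 1584

1584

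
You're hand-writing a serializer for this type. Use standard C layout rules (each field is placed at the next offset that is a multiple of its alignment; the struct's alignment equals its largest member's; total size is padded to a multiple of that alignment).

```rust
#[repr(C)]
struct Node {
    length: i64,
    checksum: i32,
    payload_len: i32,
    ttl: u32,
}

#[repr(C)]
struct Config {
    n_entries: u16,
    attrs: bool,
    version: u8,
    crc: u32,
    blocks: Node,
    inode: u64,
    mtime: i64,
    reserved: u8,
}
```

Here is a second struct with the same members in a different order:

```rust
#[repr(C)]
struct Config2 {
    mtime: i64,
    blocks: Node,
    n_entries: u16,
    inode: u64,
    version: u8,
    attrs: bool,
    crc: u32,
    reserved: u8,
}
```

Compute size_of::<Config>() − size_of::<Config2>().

Node: length at 0 (size 8, align 8) → ends 8; checksum at 8 (size 4, align 4) → ends 12; payload_len at 12 (size 4, align 4) → ends 16; ttl at 16 (size 4, align 4) → ends 20; tail pad 4 to reach multiple of 8; total 24 bytes, alignment 8
n_entries at 0 (size 2, align 2) → ends 2
attrs at 2 (size 1, align 1) → ends 3
version at 3 (size 1, align 1) → ends 4
crc at 4 (size 4, align 4) → ends 8
blocks at 8 (size 24, align 8) → ends 32
inode at 32 (size 8, align 8) → ends 40
mtime at 40 (size 8, align 8) → ends 48
reserved at 48 (size 1, align 1) → ends 49
tail pad 7 to reach multiple of 8
total 56 bytes, alignment 8
— Config2 —
mtime at 0 (size 8, align 8) → ends 8
blocks at 8 (size 24, align 8) → ends 32
n_entries at 32 (size 2, align 2) → ends 34
pad 6 to align 8 for inode
inode at 40 (size 8, align 8) → ends 48
version at 48 (size 1, align 1) → ends 49
attrs at 49 (size 1, align 1) → ends 50
pad 2 to align 4 for crc
crc at 52 (size 4, align 4) → ends 56
reserved at 56 (size 1, align 1) → ends 57
tail pad 7 to reach multiple of 8
total 64 bytes, alignment 8
56 − 64 = -8

-8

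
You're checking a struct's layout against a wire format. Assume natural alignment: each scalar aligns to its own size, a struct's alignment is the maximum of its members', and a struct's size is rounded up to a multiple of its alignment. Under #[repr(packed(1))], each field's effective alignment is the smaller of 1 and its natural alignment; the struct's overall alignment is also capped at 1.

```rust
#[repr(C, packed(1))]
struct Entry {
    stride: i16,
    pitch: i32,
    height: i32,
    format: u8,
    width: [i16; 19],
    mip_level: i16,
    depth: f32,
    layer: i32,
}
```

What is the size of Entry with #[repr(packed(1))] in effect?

0..2  stride  (2B, 1-aligned)
2..6  pitch  (4B, 1-aligned)
6..10  height  (4B, 1-aligned)
10..11  format  (1B, 1-aligned)
11..49  width  (38B, 1-aligned)
49..51  mip_level  (2B, 1-aligned)
51..55  depth  (4B, 1-aligned)
55..59  layer  (4B, 1-aligned)
sizeof = 59, alignof = 1

59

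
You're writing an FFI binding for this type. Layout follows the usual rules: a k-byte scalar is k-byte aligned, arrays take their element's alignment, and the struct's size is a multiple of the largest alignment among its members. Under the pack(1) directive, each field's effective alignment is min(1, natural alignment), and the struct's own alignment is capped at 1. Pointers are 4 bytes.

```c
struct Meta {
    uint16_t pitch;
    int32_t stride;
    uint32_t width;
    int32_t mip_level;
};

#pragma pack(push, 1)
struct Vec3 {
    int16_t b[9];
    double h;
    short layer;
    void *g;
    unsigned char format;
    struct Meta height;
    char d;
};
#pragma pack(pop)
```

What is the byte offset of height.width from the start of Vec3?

41

Meta: @0: pitch [2B, align 2] → 2; +2 pad (align 4); @4: stride [4B, align 4] → 8; @8: width [4B, align 4] → 12; @12: mip_level [4B, align 4] → 16; size 16, align 4
@0: b [18B, align 1] → 18
@18: h [8B, align 1] → 26
@26: layer [2B, align 1] → 28
@28: g [4B, align 1] → 32
@32: format [1B, align 1] → 33
@33: height [16B, align 1] → 49
within Meta: width at 8
33 + 8 = 41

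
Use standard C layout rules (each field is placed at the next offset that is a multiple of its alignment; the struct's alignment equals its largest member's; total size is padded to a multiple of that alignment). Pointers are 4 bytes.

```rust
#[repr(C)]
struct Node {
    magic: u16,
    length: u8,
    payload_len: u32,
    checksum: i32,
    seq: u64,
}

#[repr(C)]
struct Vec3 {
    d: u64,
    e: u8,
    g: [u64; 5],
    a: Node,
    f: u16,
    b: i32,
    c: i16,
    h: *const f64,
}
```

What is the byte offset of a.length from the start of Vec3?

Node: 0..2  magic  (2B, 2-aligned); 2..3  length  (1B, 1-aligned); 3..4  -- padding (1B); 4..8  payload_len  (4B, 4-aligned); 8..12  checksum  (4B, 4-aligned); 12..16  -- padding (4B); 16..24  seq  (8B, 8-aligned); sizeof = 24, alignof = 8
0..8  d  (8B, 8-aligned)
8..9  e  (1B, 1-aligned)
9..16  -- padding (7B)
16..56  g  (40B, 8-aligned)
56..80  a  (24B, 8-aligned)
within Node: length at 2
56 + 2 = 58

58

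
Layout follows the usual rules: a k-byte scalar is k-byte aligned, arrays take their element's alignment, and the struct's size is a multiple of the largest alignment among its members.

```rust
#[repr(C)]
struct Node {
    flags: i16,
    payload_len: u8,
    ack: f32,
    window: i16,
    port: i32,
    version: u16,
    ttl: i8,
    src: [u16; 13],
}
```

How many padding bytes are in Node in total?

6

0..2  flags  (2B, 2-aligned)
2..3  payload_len  (1B, 1-aligned)
3..4  -- padding (1B)
4..8  ack  (4B, 4-aligned)
8..10  window  (2B, 2-aligned)
10..12  -- padding (2B)
12..16  port  (4B, 4-aligned)
16..18  version  (2B, 2-aligned)
18..19  ttl  (1B, 1-aligned)
19..20  -- padding (1B)
20..46  src  (26B, 2-aligned)
46..48  -- tail padding (2B)
sizeof = 48, alignof = 4
data bytes 42, size 48 → padding 6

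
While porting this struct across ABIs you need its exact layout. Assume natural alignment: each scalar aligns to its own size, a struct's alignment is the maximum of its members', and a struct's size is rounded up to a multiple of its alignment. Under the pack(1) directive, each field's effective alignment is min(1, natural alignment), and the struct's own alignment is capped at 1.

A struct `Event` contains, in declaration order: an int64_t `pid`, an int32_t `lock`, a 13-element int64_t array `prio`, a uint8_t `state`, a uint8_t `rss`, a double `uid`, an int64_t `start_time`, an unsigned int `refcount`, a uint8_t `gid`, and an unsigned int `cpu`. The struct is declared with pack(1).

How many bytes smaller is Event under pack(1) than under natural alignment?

17

natural layout:
  0..8  pid  (8B, 8-aligned)
  8..12  lock  (4B, 4-aligned)
  12..16  -- padding (4B)
  16..120  prio  (104B, 8-aligned)
  120..121  state  (1B, 1-aligned)
  121..122  rss  (1B, 1-aligned)
  122..128  -- padding (6B)
  128..136  uid  (8B, 8-aligned)
  136..144  start_time  (8B, 8-aligned)
  144..148  refcount  (4B, 4-aligned)
  148..149  gid  (1B, 1-aligned)
  149..152  -- padding (3B)
  152..156  cpu  (4B, 4-aligned)
  156..160  -- tail padding (4B)
  sizeof = 160, alignof = 8
packed(1) layout:
  0..8  pid  (8B, 1-aligned)
  8..12  lock  (4B, 1-aligned)
  12..116  prio  (104B, 1-aligned)
  116..117  state  (1B, 1-aligned)
  117..118  rss  (1B, 1-aligned)
  118..126  uid  (8B, 1-aligned)
  126..134  start_time  (8B, 1-aligned)
  134..138  refcount  (4B, 1-aligned)
  138..139  gid  (1B, 1-aligned)
  139..143  cpu  (4B, 1-aligned)
  sizeof = 143, alignof = 1
160 − 143 = 17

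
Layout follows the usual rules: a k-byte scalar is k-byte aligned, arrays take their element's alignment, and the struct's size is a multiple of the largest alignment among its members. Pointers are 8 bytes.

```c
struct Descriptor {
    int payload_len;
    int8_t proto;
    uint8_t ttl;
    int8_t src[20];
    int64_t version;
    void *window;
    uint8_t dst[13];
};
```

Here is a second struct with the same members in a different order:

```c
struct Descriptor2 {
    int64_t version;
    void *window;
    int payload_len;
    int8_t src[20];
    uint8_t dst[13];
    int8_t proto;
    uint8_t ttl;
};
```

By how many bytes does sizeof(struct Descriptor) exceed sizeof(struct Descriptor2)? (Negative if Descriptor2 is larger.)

payload_len at 0 (size 4, align 4) → ends 4
proto at 4 (size 1, align 1) → ends 5
ttl at 5 (size 1, align 1) → ends 6
src at 6 (size 20, align 1) → ends 26
pad 6 to align 8 for version
version at 32 (size 8, align 8) → ends 40
window at 40 (size 8, align 8) → ends 48
dst at 48 (size 13, align 1) → ends 61
tail pad 3 to reach multiple of 8
total 64 bytes, alignment 8
— Descriptor2 —
version at 0 (size 8, align 8) → ends 8
window at 8 (size 8, align 8) → ends 16
payload_len at 16 (size 4, align 4) → ends 20
src at 20 (size 20, align 1) → ends 40
dst at 40 (size 13, align 1) → ends 53
proto at 53 (size 1, align 1) → ends 54
ttl at 54 (size 1, align 1) → ends 55
tail pad 1 to reach multiple of 8
total 56 bytes, alignment 8
64 − 56 = 8

8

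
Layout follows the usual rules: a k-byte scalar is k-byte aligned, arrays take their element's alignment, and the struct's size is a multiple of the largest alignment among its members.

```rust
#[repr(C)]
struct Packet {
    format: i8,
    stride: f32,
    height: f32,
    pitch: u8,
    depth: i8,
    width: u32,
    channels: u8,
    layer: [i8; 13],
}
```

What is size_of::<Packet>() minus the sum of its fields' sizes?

format at 0 (size 1, align 1) → ends 1
pad 3 to align 4 for stride
stride at 4 (size 4, align 4) → ends 8
height at 8 (size 4, align 4) → ends 12
pitch at 12 (size 1, align 1) → ends 13
depth at 13 (size 1, align 1) → ends 14
pad 2 to align 4 for width
width at 16 (size 4, align 4) → ends 20
channels at 20 (size 1, align 1) → ends 21
layer at 21 (size 13, align 1) → ends 34
tail pad 2 to reach multiple of 4
total 36 bytes, alignment 4
data bytes 29, size 36 → padding 7

7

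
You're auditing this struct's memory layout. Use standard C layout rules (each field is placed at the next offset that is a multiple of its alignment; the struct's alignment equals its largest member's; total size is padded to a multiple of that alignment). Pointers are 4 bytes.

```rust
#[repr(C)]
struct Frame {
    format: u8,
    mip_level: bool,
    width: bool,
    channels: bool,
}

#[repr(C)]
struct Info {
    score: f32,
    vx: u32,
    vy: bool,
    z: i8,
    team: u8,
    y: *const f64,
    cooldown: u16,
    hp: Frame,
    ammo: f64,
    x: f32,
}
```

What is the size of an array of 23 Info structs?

920

Frame: format at 0 (size 1, align 1) → ends 1; mip_level at 1 (size 1, align 1) → ends 2; width at 2 (size 1, align 1) → ends 3; channels at 3 (size 1, align 1) → ends 4; total 4 bytes, alignment 1
score at 0 (size 4, align 4) → ends 4
vx at 4 (size 4, align 4) → ends 8
vy at 8 (size 1, align 1) → ends 9
z at 9 (size 1, align 1) → ends 10
team at 10 (size 1, align 1) → ends 11
pad 1 to align 4 for y
y at 12 (size 4, align 4) → ends 16
cooldown at 16 (size 2, align 2) → ends 18
hp at 18 (size 4, align 1) → ends 22
pad 2 to align 8 for ammo
ammo at 24 (size 8, align 8) → ends 32
x at 32 (size 4, align 4) → ends 36
tail pad 4 to reach multiple of 8
total 40 bytes, alignment 8
array of 23: 23 × 40 = 920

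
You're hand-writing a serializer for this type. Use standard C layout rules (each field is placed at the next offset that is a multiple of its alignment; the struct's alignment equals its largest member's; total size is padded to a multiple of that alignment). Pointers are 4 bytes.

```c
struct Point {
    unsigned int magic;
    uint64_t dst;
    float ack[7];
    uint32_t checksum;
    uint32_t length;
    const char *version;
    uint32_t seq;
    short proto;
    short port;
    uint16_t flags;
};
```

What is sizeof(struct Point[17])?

@0: magic [4B, align 4] → 4
+4 pad (align 8)
@8: dst [8B, align 8] → 16
@16: ack [28B, align 4] → 44
@44: checksum [4B, align 4] → 48
@48: length [4B, align 4] → 52
@52: version [4B, align 4] → 56
@56: seq [4B, align 4] → 60
@60: proto [2B, align 2] → 62
@62: port [2B, align 2] → 64
@64: flags [2B, align 2] → 66
+6 tail pad (align 8)
size 72, align 8
array of 17: 17 × 72 = 1224

1224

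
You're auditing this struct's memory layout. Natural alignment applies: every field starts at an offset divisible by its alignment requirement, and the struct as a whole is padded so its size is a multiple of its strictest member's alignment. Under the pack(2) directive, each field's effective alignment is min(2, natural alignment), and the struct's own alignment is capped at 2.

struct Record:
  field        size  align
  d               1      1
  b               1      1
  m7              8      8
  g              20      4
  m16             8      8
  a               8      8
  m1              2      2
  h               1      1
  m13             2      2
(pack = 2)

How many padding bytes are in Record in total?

d at 0 (size 1, align 1) → ends 1
b at 1 (size 1, align 1) → ends 2
m7 at 2 (size 8, align 2) → ends 10
g at 10 (size 20, align 2) → ends 30
m16 at 30 (size 8, align 2) → ends 38
a at 38 (size 8, align 2) → ends 46
m1 at 46 (size 2, align 2) → ends 48
h at 48 (size 1, align 1) → ends 49
pad 1 to align 2 for m13
m13 at 50 (size 2, align 2) → ends 52
total 52 bytes, alignment 2
data bytes 51, size 52 → padding 1

1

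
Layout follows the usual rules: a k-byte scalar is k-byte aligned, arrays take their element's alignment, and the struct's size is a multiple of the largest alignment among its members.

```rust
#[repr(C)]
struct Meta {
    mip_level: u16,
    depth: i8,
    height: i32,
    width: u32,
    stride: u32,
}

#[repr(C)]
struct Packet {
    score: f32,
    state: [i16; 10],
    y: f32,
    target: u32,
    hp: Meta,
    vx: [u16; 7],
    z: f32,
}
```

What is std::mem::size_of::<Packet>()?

68

Meta: mip_level at 0 (size 2, align 2) → ends 2; depth at 2 (size 1, align 1) → ends 3; pad 1 to align 4 for height; height at 4 (size 4, align 4) → ends 8; width at 8 (size 4, align 4) → ends 12; stride at 12 (size 4, align 4) → ends 16; total 16 bytes, alignment 4
score at 0 (size 4, align 4) → ends 4
state at 4 (size 20, align 2) → ends 24
y at 24 (size 4, align 4) → ends 28
target at 28 (size 4, align 4) → ends 32
hp at 32 (size 16, align 4) → ends 48
vx at 48 (size 14, align 2) → ends 62
pad 2 to align 4 for z
z at 64 (size 4, align 4) → ends 68
total 68 bytes, alignment 4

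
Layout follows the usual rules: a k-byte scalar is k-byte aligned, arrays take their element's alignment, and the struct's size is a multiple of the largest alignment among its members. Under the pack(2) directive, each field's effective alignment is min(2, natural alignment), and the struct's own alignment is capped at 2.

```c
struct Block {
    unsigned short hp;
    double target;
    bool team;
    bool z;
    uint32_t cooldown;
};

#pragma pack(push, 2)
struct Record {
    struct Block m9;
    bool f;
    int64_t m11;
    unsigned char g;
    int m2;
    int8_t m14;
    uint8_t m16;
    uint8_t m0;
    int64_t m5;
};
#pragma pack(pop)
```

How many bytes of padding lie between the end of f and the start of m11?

Block: hp at 0 (size 2, align 2) → ends 2; pad 6 to align 8 for target; target at 8 (size 8, align 8) → ends 16; team at 16 (size 1, align 1) → ends 17; z at 17 (size 1, align 1) → ends 18; pad 2 to align 4 for cooldown; cooldown at 20 (size 4, align 4) → ends 24; total 24 bytes, alignment 8
m9 at 0 (size 24, align 2) → ends 24
f at 24 (size 1, align 1) → ends 25
pad 1 to align 2 for m11
m11 at 26 (size 8, align 2) → ends 34

1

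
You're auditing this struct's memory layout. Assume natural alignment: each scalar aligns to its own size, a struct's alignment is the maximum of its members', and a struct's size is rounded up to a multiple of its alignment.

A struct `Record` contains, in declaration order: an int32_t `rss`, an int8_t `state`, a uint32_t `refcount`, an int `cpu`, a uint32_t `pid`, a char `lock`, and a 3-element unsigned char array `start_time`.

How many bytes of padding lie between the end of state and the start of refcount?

3

@0: rss [4B, align 4] → 4
@4: state [1B, align 1] → 5
+3 pad (align 4)
@8: refcount [4B, align 4] → 12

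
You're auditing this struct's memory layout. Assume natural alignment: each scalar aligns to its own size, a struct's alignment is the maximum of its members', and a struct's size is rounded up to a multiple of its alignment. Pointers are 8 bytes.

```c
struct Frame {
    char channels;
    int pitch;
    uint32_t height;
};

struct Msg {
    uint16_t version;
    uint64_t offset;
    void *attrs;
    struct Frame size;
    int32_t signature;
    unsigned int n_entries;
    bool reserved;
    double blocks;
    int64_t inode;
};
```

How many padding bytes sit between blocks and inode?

Frame: 0..1  channels  (1B, 1-aligned); 1..4  -- padding (3B); 4..8  pitch  (4B, 4-aligned); 8..12  height  (4B, 4-aligned); sizeof = 12, alignof = 4
0..2  version  (2B, 2-aligned)
2..8  -- padding (6B)
8..16  offset  (8B, 8-aligned)
16..24  attrs  (8B, 8-aligned)
24..36  size  (12B, 4-aligned)
36..40  signature  (4B, 4-aligned)
40..44  n_entries  (4B, 4-aligned)
44..45  reserved  (1B, 1-aligned)
45..48  -- padding (3B)
48..56  blocks  (8B, 8-aligned)
56..64  inode  (8B, 8-aligned)

0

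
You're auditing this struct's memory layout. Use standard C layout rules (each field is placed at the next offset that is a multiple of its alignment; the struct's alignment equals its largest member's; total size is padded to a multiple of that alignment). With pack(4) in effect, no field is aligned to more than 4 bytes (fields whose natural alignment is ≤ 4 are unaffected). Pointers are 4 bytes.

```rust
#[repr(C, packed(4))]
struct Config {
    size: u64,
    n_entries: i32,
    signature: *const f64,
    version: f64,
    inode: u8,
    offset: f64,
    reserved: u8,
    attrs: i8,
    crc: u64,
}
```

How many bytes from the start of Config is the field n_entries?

8

0..8  size  (8B, 4-aligned)
8..12  n_entries  (4B, 4-aligned)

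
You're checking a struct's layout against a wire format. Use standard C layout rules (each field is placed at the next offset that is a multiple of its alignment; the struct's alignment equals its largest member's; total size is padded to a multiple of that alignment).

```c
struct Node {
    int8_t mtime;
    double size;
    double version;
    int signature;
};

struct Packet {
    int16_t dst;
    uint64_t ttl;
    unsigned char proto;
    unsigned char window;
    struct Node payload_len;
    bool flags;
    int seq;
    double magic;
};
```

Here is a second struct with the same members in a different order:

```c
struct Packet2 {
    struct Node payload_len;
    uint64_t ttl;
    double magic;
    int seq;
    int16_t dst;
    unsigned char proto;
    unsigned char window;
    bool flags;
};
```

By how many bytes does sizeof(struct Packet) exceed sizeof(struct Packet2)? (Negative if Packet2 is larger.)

8

Node: 0..1  mtime  (1B, 1-aligned); 1..8  -- padding (7B); 8..16  size  (8B, 8-aligned); 16..24  version  (8B, 8-aligned); 24..28  signature  (4B, 4-aligned); 28..32  -- tail padding (4B); sizeof = 32, alignof = 8
0..2  dst  (2B, 2-aligned)
2..8  -- padding (6B)
8..16  ttl  (8B, 8-aligned)
16..17  proto  (1B, 1-aligned)
17..18  window  (1B, 1-aligned)
18..24  -- padding (6B)
24..56  payload_len  (32B, 8-aligned)
56..57  flags  (1B, 1-aligned)
57..60  -- padding (3B)
60..64  seq  (4B, 4-aligned)
64..72  magic  (8B, 8-aligned)
sizeof = 72, alignof = 8
— Packet2 —
0..32  payload_len  (32B, 8-aligned)
32..40  ttl  (8B, 8-aligned)
40..48  magic  (8B, 8-aligned)
48..52  seq  (4B, 4-aligned)
52..54  dst  (2B, 2-aligned)
54..55  proto  (1B, 1-aligned)
55..56  window  (1B, 1-aligned)
56..57  flags  (1B, 1-aligned)
57..64  -- tail padding (7B)
sizeof = 64, alignof = 8
72 − 64 = 8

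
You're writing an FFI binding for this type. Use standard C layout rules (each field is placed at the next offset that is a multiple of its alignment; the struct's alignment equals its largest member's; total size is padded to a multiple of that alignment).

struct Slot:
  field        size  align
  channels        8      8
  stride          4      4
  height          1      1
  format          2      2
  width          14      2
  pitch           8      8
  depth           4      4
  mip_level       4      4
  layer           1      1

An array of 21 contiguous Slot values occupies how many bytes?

0..8  channels  (8B, 8-aligned)
8..12  stride  (4B, 4-aligned)
12..13  height  (1B, 1-aligned)
13..14  -- padding (1B)
14..16  format  (2B, 2-aligned)
16..30  width  (14B, 2-aligned)
30..32  -- padding (2B)
32..40  pitch  (8B, 8-aligned)
40..44  depth  (4B, 4-aligned)
44..48  mip_level  (4B, 4-aligned)
48..49  layer  (1B, 1-aligned)
49..56  -- tail padding (7B)
sizeof = 56, alignof = 8
array of 21: 21 × 56 = 1176

1176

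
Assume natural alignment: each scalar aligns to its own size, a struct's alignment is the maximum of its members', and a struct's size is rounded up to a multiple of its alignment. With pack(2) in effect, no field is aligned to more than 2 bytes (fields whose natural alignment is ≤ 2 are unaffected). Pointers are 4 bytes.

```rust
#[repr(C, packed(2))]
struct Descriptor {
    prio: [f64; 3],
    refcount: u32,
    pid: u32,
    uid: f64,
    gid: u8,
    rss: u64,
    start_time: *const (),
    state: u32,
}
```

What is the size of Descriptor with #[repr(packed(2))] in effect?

58

@0: prio [24B, align 2] → 24
@24: refcount [4B, align 2] → 28
@28: pid [4B, align 2] → 32
@32: uid [8B, align 2] → 40
@40: gid [1B, align 1] → 41
+1 pad (align 2)
@42: rss [8B, align 2] → 50
@50: start_time [4B, align 2] → 54
@54: state [4B, align 2] → 58
size 58, align 2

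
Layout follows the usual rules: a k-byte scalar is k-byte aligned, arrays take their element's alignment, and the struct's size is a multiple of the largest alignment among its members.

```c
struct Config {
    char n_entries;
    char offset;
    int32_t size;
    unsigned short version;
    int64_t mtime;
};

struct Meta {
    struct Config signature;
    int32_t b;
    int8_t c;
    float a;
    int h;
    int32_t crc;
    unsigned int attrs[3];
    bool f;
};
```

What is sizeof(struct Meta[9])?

Config: @0: n_entries [1B, align 1] → 1; @1: offset [1B, align 1] → 2; +2 pad (align 4); @4: size [4B, align 4] → 8; @8: version [2B, align 2] → 10; +6 pad (align 8); @16: mtime [8B, align 8] → 24; size 24, align 8
@0: signature [24B, align 8] → 24
@24: b [4B, align 4] → 28
@28: c [1B, align 1] → 29
+3 pad (align 4)
@32: a [4B, align 4] → 36
@36: h [4B, align 4] → 40
@40: crc [4B, align 4] → 44
@44: attrs [12B, align 4] → 56
@56: f [1B, align 1] → 57
+7 tail pad (align 8)
size 64, align 8
array of 9: 9 × 64 = 576

576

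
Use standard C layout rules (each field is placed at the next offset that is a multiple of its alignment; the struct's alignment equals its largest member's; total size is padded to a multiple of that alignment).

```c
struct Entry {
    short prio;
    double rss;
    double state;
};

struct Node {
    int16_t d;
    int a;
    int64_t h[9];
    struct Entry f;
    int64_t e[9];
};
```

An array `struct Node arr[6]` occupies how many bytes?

Entry: 0..2  prio  (2B, 2-aligned); 2..8  -- padding (6B); 8..16  rss  (8B, 8-aligned); 16..24  state  (8B, 8-aligned); sizeof = 24, alignof = 8
0..2  d  (2B, 2-aligned)
2..4  -- padding (2B)
4..8  a  (4B, 4-aligned)
8..80  h  (72B, 8-aligned)
80..104  f  (24B, 8-aligned)
104..176  e  (72B, 8-aligned)
sizeof = 176, alignof = 8
array of 6: 6 × 176 = 1056

1056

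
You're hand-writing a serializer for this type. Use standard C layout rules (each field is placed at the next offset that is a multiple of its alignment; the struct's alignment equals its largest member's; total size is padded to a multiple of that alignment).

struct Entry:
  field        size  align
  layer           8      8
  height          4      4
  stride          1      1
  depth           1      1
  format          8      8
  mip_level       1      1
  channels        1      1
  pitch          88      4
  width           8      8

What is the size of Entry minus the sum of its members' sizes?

8

@0: layer [8B, align 8] → 8
@8: height [4B, align 4] → 12
@12: stride [1B, align 1] → 13
@13: depth [1B, align 1] → 14
+2 pad (align 8)
@16: format [8B, align 8] → 24
@24: mip_level [1B, align 1] → 25
@25: channels [1B, align 1] → 26
+2 pad (align 4)
@28: pitch [88B, align 4] → 116
+4 pad (align 8)
@120: width [8B, align 8] → 128
size 128, align 8
data bytes 120, size 128 → padding 8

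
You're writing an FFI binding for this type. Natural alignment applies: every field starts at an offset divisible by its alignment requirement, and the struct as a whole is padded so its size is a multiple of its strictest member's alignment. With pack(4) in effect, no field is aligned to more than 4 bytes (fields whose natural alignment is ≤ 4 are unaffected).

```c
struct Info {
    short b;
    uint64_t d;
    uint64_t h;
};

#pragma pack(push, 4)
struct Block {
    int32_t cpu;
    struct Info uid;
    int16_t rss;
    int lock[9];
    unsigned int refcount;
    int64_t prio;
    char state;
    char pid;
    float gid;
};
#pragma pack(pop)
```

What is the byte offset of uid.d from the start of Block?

12

Info: b at 0 (size 2, align 2) → ends 2; pad 6 to align 8 for d; d at 8 (size 8, align 8) → ends 16; h at 16 (size 8, align 8) → ends 24; total 24 bytes, alignment 8
cpu at 0 (size 4, align 4) → ends 4
uid at 4 (size 24, align 4) → ends 28
within Info: d at 8
4 + 8 = 12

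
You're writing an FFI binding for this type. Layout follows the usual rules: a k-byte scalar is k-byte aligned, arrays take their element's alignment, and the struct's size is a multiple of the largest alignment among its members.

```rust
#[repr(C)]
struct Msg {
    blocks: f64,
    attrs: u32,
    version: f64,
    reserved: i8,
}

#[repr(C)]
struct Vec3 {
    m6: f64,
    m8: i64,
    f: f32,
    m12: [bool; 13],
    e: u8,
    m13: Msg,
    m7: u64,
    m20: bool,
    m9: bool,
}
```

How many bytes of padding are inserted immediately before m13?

Msg: blocks at 0 (size 8, align 8) → ends 8; attrs at 8 (size 4, align 4) → ends 12; pad 4 to align 8 for version; version at 16 (size 8, align 8) → ends 24; reserved at 24 (size 1, align 1) → ends 25; tail pad 7 to reach multiple of 8; total 32 bytes, alignment 8
m6 at 0 (size 8, align 8) → ends 8
m8 at 8 (size 8, align 8) → ends 16
f at 16 (size 4, align 4) → ends 20
m12 at 20 (size 13, align 1) → ends 33
e at 33 (size 1, align 1) → ends 34
pad 6 to align 8 for m13
m13 at 40 (size 32, align 8) → ends 72

6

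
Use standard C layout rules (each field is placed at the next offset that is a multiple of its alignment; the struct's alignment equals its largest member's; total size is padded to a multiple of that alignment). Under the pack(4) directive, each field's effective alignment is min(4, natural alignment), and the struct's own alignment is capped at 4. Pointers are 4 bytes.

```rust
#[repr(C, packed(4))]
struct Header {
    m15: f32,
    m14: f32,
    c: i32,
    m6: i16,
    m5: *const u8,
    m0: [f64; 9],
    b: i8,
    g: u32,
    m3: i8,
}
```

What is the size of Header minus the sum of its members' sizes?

8

m15 at 0 (size 4, align 4) → ends 4
m14 at 4 (size 4, align 4) → ends 8
c at 8 (size 4, align 4) → ends 12
m6 at 12 (size 2, align 2) → ends 14
pad 2 to align 4 for m5
m5 at 16 (size 4, align 4) → ends 20
m0 at 20 (size 72, align 4) → ends 92
b at 92 (size 1, align 1) → ends 93
pad 3 to align 4 for g
g at 96 (size 4, align 4) → ends 100
m3 at 100 (size 1, align 1) → ends 101
tail pad 3 to reach multiple of 4
total 104 bytes, alignment 4
data bytes 96, size 104 → padding 8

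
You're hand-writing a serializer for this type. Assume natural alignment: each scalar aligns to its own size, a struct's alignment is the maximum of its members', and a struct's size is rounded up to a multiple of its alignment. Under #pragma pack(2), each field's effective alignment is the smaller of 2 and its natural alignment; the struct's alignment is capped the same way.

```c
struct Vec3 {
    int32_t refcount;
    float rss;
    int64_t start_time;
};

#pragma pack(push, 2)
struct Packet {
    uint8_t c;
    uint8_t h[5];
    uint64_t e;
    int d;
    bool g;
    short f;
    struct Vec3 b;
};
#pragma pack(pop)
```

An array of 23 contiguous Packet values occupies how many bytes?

874

Vec3: @0: refcount [4B, align 4] → 4; @4: rss [4B, align 4] → 8; @8: start_time [8B, align 8] → 16; size 16, align 8
@0: c [1B, align 1] → 1
@1: h [5B, align 1] → 6
@6: e [8B, align 2] → 14
@14: d [4B, align 2] → 18
@18: g [1B, align 1] → 19
+1 pad (align 2)
@20: f [2B, align 2] → 22
@22: b [16B, align 2] → 38
size 38, align 2
array of 23: 23 × 38 = 874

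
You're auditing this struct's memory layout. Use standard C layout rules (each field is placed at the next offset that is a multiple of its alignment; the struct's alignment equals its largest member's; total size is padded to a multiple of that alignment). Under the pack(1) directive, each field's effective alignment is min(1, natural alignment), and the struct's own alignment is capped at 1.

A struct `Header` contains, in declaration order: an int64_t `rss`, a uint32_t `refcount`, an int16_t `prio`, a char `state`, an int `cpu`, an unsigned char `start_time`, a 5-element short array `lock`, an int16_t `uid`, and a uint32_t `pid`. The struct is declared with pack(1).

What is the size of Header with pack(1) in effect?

36

@0: rss [8B, align 1] → 8
@8: refcount [4B, align 1] → 12
@12: prio [2B, align 1] → 14
@14: state [1B, align 1] → 15
@15: cpu [4B, align 1] → 19
@19: start_time [1B, align 1] → 20
@20: lock [10B, align 1] → 30
@30: uid [2B, align 1] → 32
@32: pid [4B, align 1] → 36
size 36, align 1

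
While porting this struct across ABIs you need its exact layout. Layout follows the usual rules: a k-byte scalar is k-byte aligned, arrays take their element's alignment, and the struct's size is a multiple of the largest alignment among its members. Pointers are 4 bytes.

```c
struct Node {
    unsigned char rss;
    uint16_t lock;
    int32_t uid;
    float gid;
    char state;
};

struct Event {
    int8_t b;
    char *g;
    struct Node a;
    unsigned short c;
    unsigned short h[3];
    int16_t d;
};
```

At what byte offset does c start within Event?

24

Node: rss at 0 (size 1, align 1) → ends 1; pad 1 to align 2 for lock; lock at 2 (size 2, align 2) → ends 4; uid at 4 (size 4, align 4) → ends 8; gid at 8 (size 4, align 4) → ends 12; state at 12 (size 1, align 1) → ends 13; tail pad 3 to reach multiple of 4; total 16 bytes, alignment 4
b at 0 (size 1, align 1) → ends 1
pad 3 to align 4 for g
g at 4 (size 4, align 4) → ends 8
a at 8 (size 16, align 4) → ends 24
c at 24 (size 2, align 2) → ends 26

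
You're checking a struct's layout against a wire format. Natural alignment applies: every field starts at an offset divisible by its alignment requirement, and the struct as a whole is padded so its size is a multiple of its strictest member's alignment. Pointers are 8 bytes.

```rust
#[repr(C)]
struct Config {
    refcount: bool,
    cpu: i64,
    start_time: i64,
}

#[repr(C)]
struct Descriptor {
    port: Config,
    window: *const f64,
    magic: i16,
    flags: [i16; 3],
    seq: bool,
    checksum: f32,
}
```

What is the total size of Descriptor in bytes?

Config: 0..1  refcount  (1B, 1-aligned); 1..8  -- padding (7B); 8..16  cpu  (8B, 8-aligned); 16..24  start_time  (8B, 8-aligned); sizeof = 24, alignof = 8
0..24  port  (24B, 8-aligned)
24..32  window  (8B, 8-aligned)
32..34  magic  (2B, 2-aligned)
34..40  flags  (6B, 2-aligned)
40..41  seq  (1B, 1-aligned)
41..44  -- padding (3B)
44..48  checksum  (4B, 4-aligned)
sizeof = 48, alignof = 8

48 bytes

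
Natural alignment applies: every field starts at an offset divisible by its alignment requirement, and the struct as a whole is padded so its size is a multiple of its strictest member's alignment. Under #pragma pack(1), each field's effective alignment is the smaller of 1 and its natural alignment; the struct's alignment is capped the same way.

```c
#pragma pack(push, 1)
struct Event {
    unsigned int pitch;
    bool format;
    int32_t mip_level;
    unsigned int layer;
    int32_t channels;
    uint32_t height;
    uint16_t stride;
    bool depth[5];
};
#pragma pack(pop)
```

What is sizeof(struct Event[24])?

672

0..4  pitch  (4B, 1-aligned)
4..5  format  (1B, 1-aligned)
5..9  mip_level  (4B, 1-aligned)
9..13  layer  (4B, 1-aligned)
13..17  channels  (4B, 1-aligned)
17..21  height  (4B, 1-aligned)
21..23  stride  (2B, 1-aligned)
23..28  depth  (5B, 1-aligned)
sizeof = 28, alignof = 1
array of 24: 24 × 28 = 672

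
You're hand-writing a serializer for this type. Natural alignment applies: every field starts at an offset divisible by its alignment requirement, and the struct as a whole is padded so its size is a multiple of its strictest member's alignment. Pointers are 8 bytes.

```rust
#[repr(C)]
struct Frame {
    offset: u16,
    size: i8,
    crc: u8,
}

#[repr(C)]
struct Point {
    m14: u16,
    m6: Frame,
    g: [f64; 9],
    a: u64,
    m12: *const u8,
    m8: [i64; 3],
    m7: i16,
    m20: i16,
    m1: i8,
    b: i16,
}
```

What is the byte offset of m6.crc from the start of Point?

5

Frame: offset at 0 (size 2, align 2) → ends 2; size at 2 (size 1, align 1) → ends 3; crc at 3 (size 1, align 1) → ends 4; total 4 bytes, alignment 2
m14 at 0 (size 2, align 2) → ends 2
m6 at 2 (size 4, align 2) → ends 6
within Frame: crc at 3
2 + 3 = 5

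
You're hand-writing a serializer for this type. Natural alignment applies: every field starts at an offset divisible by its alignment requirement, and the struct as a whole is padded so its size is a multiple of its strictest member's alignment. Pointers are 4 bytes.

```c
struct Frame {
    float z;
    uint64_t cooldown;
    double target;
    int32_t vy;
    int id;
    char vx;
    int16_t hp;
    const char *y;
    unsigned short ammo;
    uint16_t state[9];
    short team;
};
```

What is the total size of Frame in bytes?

@0: z [4B, align 4] → 4
+4 pad (align 8)
@8: cooldown [8B, align 8] → 16
@16: target [8B, align 8] → 24
@24: vy [4B, align 4] → 28
@28: id [4B, align 4] → 32
@32: vx [1B, align 1] → 33
+1 pad (align 2)
@34: hp [2B, align 2] → 36
@36: y [4B, align 4] → 40
@40: ammo [2B, align 2] → 42
@42: state [18B, align 2] → 60
@60: team [2B, align 2] → 62
+2 tail pad (align 8)
size 64, align 8

64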